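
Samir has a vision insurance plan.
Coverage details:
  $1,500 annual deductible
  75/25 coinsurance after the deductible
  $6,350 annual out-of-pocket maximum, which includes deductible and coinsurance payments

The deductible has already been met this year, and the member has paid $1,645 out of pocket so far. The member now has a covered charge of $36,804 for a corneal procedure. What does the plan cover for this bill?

$32,099

With the deductible met, the entire $36,804 is subject to coinsurance.
25% of $36,804 = $9,201 falls to the member.
Year-to-date out-of-pocket would reach $1,645 + $9,201 = $10,846, above the $6,350 maximum, so the member pays only $6,350 − $1,645 = $4,705.
Insurer pays the balance: $36,804 − $4,705 = $32,099.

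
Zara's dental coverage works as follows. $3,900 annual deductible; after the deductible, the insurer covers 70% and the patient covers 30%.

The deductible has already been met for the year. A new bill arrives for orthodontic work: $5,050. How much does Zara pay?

$1,515

The deductible is already satisfied, so the full bill goes to coinsurance.
Patient's 30% share of $5,050 is $1,515.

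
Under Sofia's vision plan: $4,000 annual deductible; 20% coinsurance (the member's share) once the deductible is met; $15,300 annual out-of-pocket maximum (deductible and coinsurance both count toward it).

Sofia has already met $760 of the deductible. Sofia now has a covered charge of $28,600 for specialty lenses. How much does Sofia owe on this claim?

Remaining deductible: $4,000 − $760 = $3,240.
The remaining $25,360 (= $28,600 − $3,240) moves to coinsurance.
20% of $25,360 = $5,072 falls to the member.
Member responsibility before any cap: $3,240 + $5,072 = $8,312.
Year-to-date out-of-pocket becomes $760 + $8,312 = $9,072, still under the $15,300 maximum, so no cap applies.

$8,312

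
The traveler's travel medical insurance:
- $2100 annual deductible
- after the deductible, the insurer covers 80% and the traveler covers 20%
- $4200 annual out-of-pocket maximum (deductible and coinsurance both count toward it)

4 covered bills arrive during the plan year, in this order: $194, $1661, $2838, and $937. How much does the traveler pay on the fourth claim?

Claim 1 — $194: all of it applies to the deductible. Cost to traveler: $194. OOP to date $194.
Claim 2 — $1661: all of it applies to the deductible. Traveler owes $1661 (running OOP $1855).
Claim 3 — $2838: $245 finishes the deductible; $2593 goes to coinsurance; traveler's 20% is $518.60. Cost to traveler: $763.60. OOP to date $2618.60.
Claim 4 — $937: deductible already satisfied, so traveler's share is 20% × $937 = $187.40. Traveler owes $187.40 (running OOP $2806).

$187.40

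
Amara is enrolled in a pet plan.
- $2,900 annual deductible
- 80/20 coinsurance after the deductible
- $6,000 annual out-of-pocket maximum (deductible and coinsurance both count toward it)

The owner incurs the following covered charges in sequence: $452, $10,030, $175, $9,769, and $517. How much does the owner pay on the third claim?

$35

Claim 1 ($452): entire amount goes to the deductible. Owner pays $452; OOP now $452.
Claim 2 ($10,030): $2,448 finishes the deductible; $7,582 goes to coinsurance; 20% of $7,582 = $1,516.40. Cost to owner: $3,964.40. OOP to date $4,416.40.
Claim 3 ($175): 20% coinsurance on $175 = $35. Cost to owner: $35. OOP to date $4,451.40.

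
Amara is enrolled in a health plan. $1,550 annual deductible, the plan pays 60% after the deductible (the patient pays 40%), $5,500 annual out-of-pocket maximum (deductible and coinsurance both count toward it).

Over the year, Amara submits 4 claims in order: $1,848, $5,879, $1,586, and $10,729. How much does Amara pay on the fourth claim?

Claim 1 — $1,848: $1,550 to deductible, leaving $298; 40% of $298 = $119.20. Patient pays $1,669.20; OOP now $1,669.20.
Claim 2 — $5,879: deductible met; 40% of $5,879 = $2,351.60. Patient pays $2,351.60; OOP now $4,020.80.
Claim 3 — $1,586: 40% coinsurance on $1,586 = $634.40. Patient owes $634.40 (running OOP $4,655.20).
Claim 4 — $10,729: deductible met; 40% of $10,729 = $4,291.60. Adding that to $4,655.20 gives $8,946.80, past the $5,500 cap; patient pays only $5,500 − $4,655.20 = $844.80.

$844.80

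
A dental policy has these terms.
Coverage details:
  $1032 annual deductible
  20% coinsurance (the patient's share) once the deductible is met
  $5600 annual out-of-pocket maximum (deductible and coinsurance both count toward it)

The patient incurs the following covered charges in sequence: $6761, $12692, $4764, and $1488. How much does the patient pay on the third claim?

$883.80

#1 ($6761): deductible takes $1032, $5729 remains; patient's 20% is $1145.80. Cost to patient: $2177.80. OOP to date $2177.80.
#2 ($12692): deductible already satisfied, so patient's share is 20% × $12692 = $2538.40. Patient pays $2538.40; OOP now $4716.20.
#3 ($4764): deductible met; 20% of $4764 = $952.80. Adding that to $4716.20 gives $5669, past the $5600 cap; patient pays only $5600 − $4716.20 = $883.80.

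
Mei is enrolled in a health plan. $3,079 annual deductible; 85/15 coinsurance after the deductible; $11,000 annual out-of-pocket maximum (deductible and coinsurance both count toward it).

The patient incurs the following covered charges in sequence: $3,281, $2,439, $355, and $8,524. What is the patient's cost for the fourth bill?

$1,278.60

Claim 1 ($3,281): $3,079 finishes the deductible; $202 goes to coinsurance; coinsurance $202 × 15% = $30.30. Patient pays $3,109.30; OOP now $3,109.30.
Claim 2 ($2,439): deductible already satisfied, so patient's share is 15% × $2,439 = $365.85. Cost to patient: $365.85. OOP to date $3,475.15.
Claim 3 ($355): deductible met; 15% of $355 = $53.25. Patient owes $53.25 (running OOP $3,528.40).
Claim 4 ($8,524): deductible met; 15% of $8,524 = $1,278.60. Patient owes $1,278.60 (running OOP $4,807).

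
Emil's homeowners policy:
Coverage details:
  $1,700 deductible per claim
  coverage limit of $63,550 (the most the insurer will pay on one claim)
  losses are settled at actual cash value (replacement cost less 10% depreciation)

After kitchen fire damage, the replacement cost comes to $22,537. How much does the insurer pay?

Depreciate 10%: the covered value is $22,537 × 0.9 = $20,283.30.
Subtract the deductible: $20,283.30 − $1,700 = $18,583.30.
That's under the $63,550 cap, so the insurer reimburses the full $18,583.30.

$18,583.30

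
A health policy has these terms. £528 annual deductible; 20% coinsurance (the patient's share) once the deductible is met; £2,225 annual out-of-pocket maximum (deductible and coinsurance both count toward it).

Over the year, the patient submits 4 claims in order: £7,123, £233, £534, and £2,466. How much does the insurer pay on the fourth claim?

£2,241.40

Claim 1 — £7,123: £528 to deductible, leaving £6,595; coinsurance £6,595 × 20% = £1,319. Patient pays £1,847; OOP now £1,847. Insurer: £7,123 − £1,847 = £5,276.
Claim 2 — £233: deductible already satisfied, so patient's share is 20% × £233 = £46.60. Patient pays £46.60; OOP now £1,893.60. Insurer: £233 − £46.60 = £186.40.
Claim 3 — £534: deductible already satisfied, so patient's share is 20% × £534 = £106.80. Cost to patient: £106.80. OOP to date £2,000.40. Plan pays £534 − £106.80 = £427.20.
Claim 4 — £2,466: 20% coinsurance on £2,466 = £493.20. Adding that to £2,000.40 gives £2,493.60, past the £2,225 cap; patient pays only £2,225 − £2,000.40 = £224.60. Plan pays £2,466 − £224.60 = £2,241.40.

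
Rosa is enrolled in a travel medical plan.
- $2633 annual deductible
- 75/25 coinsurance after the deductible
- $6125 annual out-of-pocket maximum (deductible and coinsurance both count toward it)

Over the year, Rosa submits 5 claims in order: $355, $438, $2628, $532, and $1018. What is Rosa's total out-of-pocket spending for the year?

Bill 1, $355: entire amount goes to the deductible. Cost to traveler: $355. OOP to date $355.
Bill 2, $438: entire amount goes to the deductible. Traveler owes $438 (running OOP $793).
Bill 3, $2628: $1840 finishes the deductible; $788 goes to coinsurance; 25% of $788 = $197. Cost to traveler: $2037. OOP to date $2830.
Bill 4, $532: deductible met; 25% of $532 = $133. Cost to traveler: $133. OOP to date $2963.
Bill 5, $1018: deductible met; 25% of $1018 = $254.50. Cost to traveler: $254.50. OOP to date $3217.50.
Total paid by the traveler: $355 + $438 + $2037 + $133 + $254.50 = $3217.50.

$3217.50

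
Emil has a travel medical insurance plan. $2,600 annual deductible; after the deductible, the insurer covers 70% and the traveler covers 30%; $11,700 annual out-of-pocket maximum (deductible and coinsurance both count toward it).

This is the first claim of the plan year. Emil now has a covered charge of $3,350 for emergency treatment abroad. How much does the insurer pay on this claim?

The full $2,600 deductible is still open; $2,600 of this bill applies to it.
After the $2,600 deductible portion, $3,350 − $2,600 = $750 is subject to coinsurance.
30% of $750 = $225 falls to the traveler.
So the traveler owes $2,600 + $225 = $2,825 before any cap.
Total out-of-pocket so far would be $0 + $2,825 = $2,825, below the $11,700 cap — no reduction.
The plan picks up $3,350 − $2,825 = $525.

$525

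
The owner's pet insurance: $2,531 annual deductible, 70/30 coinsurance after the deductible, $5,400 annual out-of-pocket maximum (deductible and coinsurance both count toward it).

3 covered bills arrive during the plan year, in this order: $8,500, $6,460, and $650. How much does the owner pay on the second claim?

$1,078.30

Bill 1, $8,500: deductible takes $2,531, $5,969 remains; 30% of $5,969 = $1,790.70. Owner owes $4,321.70 (running OOP $4,321.70).
Bill 2, $6,460: deductible already satisfied, so owner's share is 30% × $6,460 = $1,938. That would push OOP to $6,259.70, over the $5,400 cap, so owner pays $5,400 − $4,321.70 = $1,078.30.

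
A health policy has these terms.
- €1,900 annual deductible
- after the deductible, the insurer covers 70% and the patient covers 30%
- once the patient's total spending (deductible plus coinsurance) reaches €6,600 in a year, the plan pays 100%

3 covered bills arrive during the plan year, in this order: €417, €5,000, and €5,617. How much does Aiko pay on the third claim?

Bill 1, €417: all of it applies to the deductible. Patient owes €417 (running OOP €417).
Bill 2, €5,000: €1,483 to deductible, leaving €3,517; 30% of €3,517 = €1,055.10. Patient owes €2,538.10 (running OOP €2,955.10).
Bill 3, €5,617: deductible already satisfied, so patient's share is 30% × €5,617 = €1,685.10. Patient owes €1,685.10 (running OOP €4,640.20).

€1,685.10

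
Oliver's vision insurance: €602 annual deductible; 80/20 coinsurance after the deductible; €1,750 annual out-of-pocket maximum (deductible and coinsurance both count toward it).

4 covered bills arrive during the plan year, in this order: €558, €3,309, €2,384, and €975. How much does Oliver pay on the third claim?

€476.80

Claim 1 — €558: all of it applies to the deductible. Cost to member: €558. OOP to date €558.
Claim 2 — €3,309: €44 to deductible, leaving €3,265; 20% of €3,265 = €653. Cost to member: €697. OOP to date €1,255.
Claim 3 — €2,384: deductible already satisfied, so member's share is 20% × €2,384 = €476.80. Cost to member: €476.80. OOP to date €1,731.80.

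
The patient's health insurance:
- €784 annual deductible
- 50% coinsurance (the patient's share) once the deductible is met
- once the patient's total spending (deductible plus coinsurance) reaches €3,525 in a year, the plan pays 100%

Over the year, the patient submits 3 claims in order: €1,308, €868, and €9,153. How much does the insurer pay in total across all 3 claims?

Claim 1 (€1,308): deductible takes €784, €524 remains; coinsurance €524 × 50% = €262. Cost to patient: €1,046. OOP to date €1,046. Plan pays €1,308 − €1,046 = €262.
Claim 2 (€868): deductible already satisfied, so patient's share is 50% × €868 = €434. Cost to patient: €434. OOP to date €1,480. Plan pays €868 − €434 = €434.
Claim 3 (€9,153): deductible already satisfied, so patient's share is 50% × €9,153 = €4,576.50. Adding that to €1,480 gives €6,056.50, past the €3,525 cap; patient pays only €3,525 − €1,480 = €2,045. Insurer: €9,153 − €2,045 = €7,108.
Insurer total = bills − patient's total = €11,329 − €3,525 = €7,804.

€7,804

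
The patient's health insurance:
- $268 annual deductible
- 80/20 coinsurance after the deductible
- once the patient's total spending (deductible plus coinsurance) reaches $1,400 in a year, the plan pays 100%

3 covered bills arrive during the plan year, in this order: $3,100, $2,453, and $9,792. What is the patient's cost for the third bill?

$75

Bill 1, $3,100: $268 finishes the deductible; $2,832 goes to coinsurance; 20% of $2,832 = $566.40. Patient owes $834.40 (running OOP $834.40).
Bill 2, $2,453: deductible already satisfied, so patient's share is 20% × $2,453 = $490.60. Patient owes $490.60 (running OOP $1,325).
Bill 3, $9,792: 20% coinsurance on $9,792 = $1,958.40. Adding that to $1,325 gives $3,283.40, past the $1,400 cap; patient pays only $1,400 − $1,325 = $75.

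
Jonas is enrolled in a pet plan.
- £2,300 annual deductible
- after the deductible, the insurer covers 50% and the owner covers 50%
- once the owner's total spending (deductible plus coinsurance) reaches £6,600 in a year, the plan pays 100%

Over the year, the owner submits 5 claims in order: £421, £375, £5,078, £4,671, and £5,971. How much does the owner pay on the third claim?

£3,291

Claim 1 (£421): fully absorbed by the deductible. Owner owes £421 (running OOP £421).
Claim 2 (£375): all of it applies to the deductible. Cost to owner: £375. OOP to date £796.
Claim 3 (£5,078): £1,504 finishes the deductible; £3,574 goes to coinsurance; owner's 50% is £1,787. Owner owes £3,291 (running OOP £4,087).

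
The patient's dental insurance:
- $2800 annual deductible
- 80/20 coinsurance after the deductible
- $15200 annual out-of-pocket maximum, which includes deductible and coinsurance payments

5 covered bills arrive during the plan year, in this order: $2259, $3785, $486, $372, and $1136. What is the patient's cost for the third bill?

$97.20

Bill 1, $2259: all of it applies to the deductible. Cost to patient: $2259. OOP to date $2259.
Bill 2, $3785: $541 to deductible, leaving $3244; coinsurance $3244 × 20% = $648.80. Patient owes $1189.80 (running OOP $3448.80).
Bill 3, $486: deductible already satisfied, so patient's share is 20% × $486 = $97.20. Patient pays $97.20; OOP now $3546.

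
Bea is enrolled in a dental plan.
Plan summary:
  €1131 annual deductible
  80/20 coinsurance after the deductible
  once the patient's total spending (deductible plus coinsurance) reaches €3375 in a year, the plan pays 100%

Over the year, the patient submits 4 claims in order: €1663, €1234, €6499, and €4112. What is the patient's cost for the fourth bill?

€591

Claim 1 — €1663: €1131 finishes the deductible; €532 goes to coinsurance; 20% of €532 = €106.40. Patient owes €1237.40 (running OOP €1237.40).
Claim 2 — €1234: deductible met; 20% of €1234 = €246.80. Patient pays €246.80; OOP now €1484.20.
Claim 3 — €6499: 20% coinsurance on €6499 = €1299.80. Patient pays €1299.80; OOP now €2784.
Claim 4 — €4112: deductible met; 20% of €4112 = €822.40. That would push OOP to €3606.40, over the €3375 cap, so patient pays €3375 − €2784 = €591.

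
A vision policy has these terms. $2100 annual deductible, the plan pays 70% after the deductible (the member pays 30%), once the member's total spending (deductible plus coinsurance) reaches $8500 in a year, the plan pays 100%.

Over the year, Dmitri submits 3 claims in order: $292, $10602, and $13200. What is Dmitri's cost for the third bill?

#1 ($292): fully absorbed by the deductible. Member owes $292 (running OOP $292).
#2 ($10602): $1808 to deductible, leaving $8794; member's 30% is $2638.20. Member pays $4446.20; OOP now $4738.20.
#3 ($13200): 30% coinsurance on $13200 = $3960. Adding that to $4738.20 gives $8698.20, past the $8500 cap; member pays only $8500 − $4738.20 = $3761.80.

$3761.80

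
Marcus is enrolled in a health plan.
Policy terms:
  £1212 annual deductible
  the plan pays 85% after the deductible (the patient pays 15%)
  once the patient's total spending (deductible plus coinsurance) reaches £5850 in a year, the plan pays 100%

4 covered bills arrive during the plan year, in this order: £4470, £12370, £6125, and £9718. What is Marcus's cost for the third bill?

£918.75

Claim 1 — £4470: £1212 to deductible, leaving £3258; coinsurance £3258 × 15% = £488.70. Patient owes £1700.70 (running OOP £1700.70).
Claim 2 — £12370: deductible met; 15% of £12370 = £1855.50. Cost to patient: £1855.50. OOP to date £3556.20.
Claim 3 — £6125: deductible met; 15% of £6125 = £918.75. Patient pays £918.75; OOP now £4474.95.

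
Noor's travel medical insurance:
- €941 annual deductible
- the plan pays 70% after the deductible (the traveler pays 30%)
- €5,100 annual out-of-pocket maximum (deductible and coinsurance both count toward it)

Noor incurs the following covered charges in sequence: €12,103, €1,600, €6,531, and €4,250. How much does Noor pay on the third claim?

Claim 1 (€12,103): €941 to deductible, leaving €11,162; traveler's 30% is €3,348.60. Cost to traveler: €4,289.60. OOP to date €4,289.60.
Claim 2 (€1,600): 30% coinsurance on €1,600 = €480. Cost to traveler: €480. OOP to date €4,769.60.
Claim 3 (€6,531): 30% coinsurance on €6,531 = €1,959.30. That would push OOP to €6,728.90, over the €5,100 cap, so traveler pays €5,100 − €4,769.60 = €330.40.

€330.40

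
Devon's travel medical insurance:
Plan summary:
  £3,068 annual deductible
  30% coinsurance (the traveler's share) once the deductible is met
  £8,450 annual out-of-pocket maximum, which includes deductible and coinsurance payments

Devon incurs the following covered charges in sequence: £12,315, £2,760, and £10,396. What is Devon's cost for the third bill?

#1 (£12,315): £3,068 to deductible, leaving £9,247; 30% of £9,247 = £2,774.10. Cost to traveler: £5,842.10. OOP to date £5,842.10.
#2 (£2,760): 30% coinsurance on £2,760 = £828. Traveler owes £828 (running OOP £6,670.10).
#3 (£10,396): deductible already satisfied, so traveler's share is 30% × £10,396 = £3,118.80. That would push OOP to £9,788.90, over the £8,450 cap, so traveler pays £8,450 − £6,670.10 = £1,779.90.

£1,779.90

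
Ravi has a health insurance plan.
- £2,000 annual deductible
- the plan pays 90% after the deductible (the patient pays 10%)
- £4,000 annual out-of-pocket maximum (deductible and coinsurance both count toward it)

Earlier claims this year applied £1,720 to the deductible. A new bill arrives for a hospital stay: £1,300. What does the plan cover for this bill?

£918

Deductible still to meet: £2,000 − £1,720 = £280.
That leaves £1,300 − £280 = £1,020 for coinsurance.
Patient's 10% share of £1,020 is £102.
That puts the patient's cost at £280 + £102 = £382 before any cap.
Cumulative spending £1,720 + £382 = £2,102 stays under the £4,000 maximum.
Insurer pays the balance: £1,300 − £382 = £918.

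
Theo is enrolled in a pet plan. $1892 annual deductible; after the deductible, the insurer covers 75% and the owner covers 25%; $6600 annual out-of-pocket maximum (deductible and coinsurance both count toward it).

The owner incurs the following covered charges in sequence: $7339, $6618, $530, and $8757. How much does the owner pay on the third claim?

$132.50

Bill 1, $7339: $1892 to deductible, leaving $5447; owner's 25% is $1361.75. Owner pays $3253.75; OOP now $3253.75.
Bill 2, $6618: deductible already satisfied, so owner's share is 25% × $6618 = $1654.50. Owner pays $1654.50; OOP now $4908.25.
Bill 3, $530: 25% coinsurance on $530 = $132.50. Owner pays $132.50; OOP now $5040.75.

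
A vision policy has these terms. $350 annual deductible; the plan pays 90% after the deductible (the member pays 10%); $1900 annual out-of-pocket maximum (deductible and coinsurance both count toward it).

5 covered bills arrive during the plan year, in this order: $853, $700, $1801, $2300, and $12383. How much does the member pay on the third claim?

$180.10

Bill 1, $853: deductible takes $350, $503 remains; coinsurance $503 × 10% = $50.30. Cost to member: $400.30. OOP to date $400.30.
Bill 2, $700: 10% coinsurance on $700 = $70. Cost to member: $70. OOP to date $470.30.
Bill 3, $1801: deductible met; 10% of $1801 = $180.10. Cost to member: $180.10. OOP to date $650.40.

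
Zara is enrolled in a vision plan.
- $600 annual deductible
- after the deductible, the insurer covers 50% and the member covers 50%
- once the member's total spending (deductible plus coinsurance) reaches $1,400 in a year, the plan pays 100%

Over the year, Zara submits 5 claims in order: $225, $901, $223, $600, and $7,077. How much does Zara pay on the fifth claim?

$125.50

Bill 1, $225: entire amount goes to the deductible. Cost to member: $225. OOP to date $225.
Bill 2, $901: $375 finishes the deductible; $526 goes to coinsurance; member's 50% is $263. Member pays $638; OOP now $863.
Bill 3, $223: deductible already satisfied, so member's share is 50% × $223 = $111.50. Member owes $111.50 (running OOP $974.50).
Bill 4, $600: deductible met; 50% of $600 = $300. Member owes $300 (running OOP $1,274.50).
Bill 5, $7,077: deductible already satisfied, so member's share is 50% × $7,077 = $3,538.50. OOP would hit $4,813 > $1,400, so the cap limits the member to $1,400 − $1,274.50 = $125.50.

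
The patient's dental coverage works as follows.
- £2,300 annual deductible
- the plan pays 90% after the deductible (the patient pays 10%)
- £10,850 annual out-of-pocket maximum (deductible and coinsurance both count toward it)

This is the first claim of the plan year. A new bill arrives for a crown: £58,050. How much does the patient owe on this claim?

The full £2,300 deductible is still open; £2,300 of this bill applies to it.
That leaves £58,050 − £2,300 = £55,750 for coinsurance.
10% of £55,750 = £5,575 falls to the patient.
So the patient owes £2,300 + £5,575 = £7,875 before any cap.
Total out-of-pocket so far would be £0 + £7,875 = £7,875, below the £10,850 cap — no reduction.

£7,875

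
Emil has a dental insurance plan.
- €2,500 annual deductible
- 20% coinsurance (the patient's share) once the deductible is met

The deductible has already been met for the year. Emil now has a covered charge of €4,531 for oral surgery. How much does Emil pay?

€906.20

With the deductible met, the entire €4,531 is subject to coinsurance.
Coinsurance: €4,531 × 20% = €906.20.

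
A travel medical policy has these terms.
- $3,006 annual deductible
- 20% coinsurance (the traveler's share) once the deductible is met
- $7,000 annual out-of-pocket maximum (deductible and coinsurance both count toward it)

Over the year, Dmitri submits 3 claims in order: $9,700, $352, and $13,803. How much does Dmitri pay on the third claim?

Claim 1 ($9,700): $3,006 to deductible, leaving $6,694; traveler's 20% is $1,338.80. Cost to traveler: $4,344.80. OOP to date $4,344.80.
Claim 2 ($352): 20% coinsurance on $352 = $70.40. Cost to traveler: $70.40. OOP to date $4,415.20.
Claim 3 ($13,803): deductible met; 20% of $13,803 = $2,760.60. OOP would hit $7,175.80 > $7,000, so the cap limits the traveler to $7,000 − $4,415.20 = $2,584.80.

$2,584.80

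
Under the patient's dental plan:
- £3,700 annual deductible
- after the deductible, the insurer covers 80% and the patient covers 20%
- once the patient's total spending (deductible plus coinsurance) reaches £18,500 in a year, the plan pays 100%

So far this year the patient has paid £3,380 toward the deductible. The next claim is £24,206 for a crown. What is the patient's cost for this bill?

Remaining deductible: £3,700 − £3,380 = £320.
That leaves £24,206 − £320 = £23,886 for coinsurance.
Coinsurance: £23,886 × 20% = £4,777.20.
So the patient owes £320 + £4,777.20 = £5,097.20 before any cap.
Cumulative spending £3,380 + £5,097.20 = £8,477.20 stays under the £18,500 maximum.

£5,097.20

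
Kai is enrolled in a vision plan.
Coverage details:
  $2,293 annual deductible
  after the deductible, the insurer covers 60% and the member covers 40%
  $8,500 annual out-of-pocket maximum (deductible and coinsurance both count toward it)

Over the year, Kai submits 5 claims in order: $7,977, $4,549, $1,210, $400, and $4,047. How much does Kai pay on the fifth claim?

$1,469.80

Claim 1 — $7,977: $2,293 finishes the deductible; $5,684 goes to coinsurance; member's 40% is $2,273.60. Cost to member: $4,566.60. OOP to date $4,566.60.
Claim 2 — $4,549: 40% coinsurance on $4,549 = $1,819.60. Cost to member: $1,819.60. OOP to date $6,386.20.
Claim 3 — $1,210: 40% coinsurance on $1,210 = $484. Member owes $484 (running OOP $6,870.20).
Claim 4 — $400: deductible already satisfied, so member's share is 40% × $400 = $160. Member owes $160 (running OOP $7,030.20).
Claim 5 — $4,047: deductible already satisfied, so member's share is 40% × $4,047 = $1,618.80. OOP would hit $8,649 > $8,500, so the cap limits the member to $8,500 − $7,030.20 = $1,469.80.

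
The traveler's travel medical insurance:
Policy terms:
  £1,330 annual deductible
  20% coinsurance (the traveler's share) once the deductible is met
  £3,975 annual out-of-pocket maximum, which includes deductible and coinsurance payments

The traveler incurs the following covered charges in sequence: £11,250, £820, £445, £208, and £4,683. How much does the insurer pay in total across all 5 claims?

£13,431

Claim 1 (£11,250): £1,330 finishes the deductible; £9,920 goes to coinsurance; 20% of £9,920 = £1,984. Traveler pays £3,314; OOP now £3,314. Plan pays £11,250 − £3,314 = £7,936.
Claim 2 (£820): deductible already satisfied, so traveler's share is 20% × £820 = £164. Traveler pays £164; OOP now £3,478. Plan pays £820 − £164 = £656.
Claim 3 (£445): 20% coinsurance on £445 = £89. Traveler owes £89 (running OOP £3,567). Insurer: £445 − £89 = £356.
Claim 4 (£208): 20% coinsurance on £208 = £41.60. Cost to traveler: £41.60. OOP to date £3,608.60. Plan pays £208 − £41.60 = £166.40.
Claim 5 (£4,683): deductible already satisfied, so traveler's share is 20% × £4,683 = £936.60. OOP would hit £4,545.20 > £3,975, so the cap limits the traveler to £3,975 − £3,608.60 = £366.40. Plan pays £4,683 − £366.40 = £4,316.60.
Insurer total: £7,936 + £656 + £356 + £166.40 + £4,316.60 = £13,431.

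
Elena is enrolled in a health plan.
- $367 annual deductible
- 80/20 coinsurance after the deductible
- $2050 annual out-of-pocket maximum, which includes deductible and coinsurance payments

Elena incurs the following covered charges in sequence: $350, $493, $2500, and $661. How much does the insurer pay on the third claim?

$2000

Claim 1 — $350: fully absorbed by the deductible. Patient owes $350 (running OOP $350). Plan pays $350 − $350 = $0.
Claim 2 — $493: deductible takes $17, $476 remains; patient's 20% is $95.20. Patient pays $112.20; OOP now $462.20. Plan pays $493 − $112.20 = $380.80.
Claim 3 — $2500: deductible already satisfied, so patient's share is 20% × $2500 = $500. Patient pays $500; OOP now $962.20. Insurer: $2500 − $500 = $2000.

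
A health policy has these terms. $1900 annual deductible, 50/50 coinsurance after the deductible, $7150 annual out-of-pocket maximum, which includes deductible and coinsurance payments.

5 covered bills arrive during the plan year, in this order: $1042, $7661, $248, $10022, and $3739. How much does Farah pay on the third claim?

$124

#1 ($1042): entire amount goes to the deductible. Patient owes $1042 (running OOP $1042).
#2 ($7661): $858 finishes the deductible; $6803 goes to coinsurance; 50% of $6803 = $3401.50. Patient owes $4259.50 (running OOP $5301.50).
#3 ($248): 50% coinsurance on $248 = $124. Cost to patient: $124. OOP to date $5425.50.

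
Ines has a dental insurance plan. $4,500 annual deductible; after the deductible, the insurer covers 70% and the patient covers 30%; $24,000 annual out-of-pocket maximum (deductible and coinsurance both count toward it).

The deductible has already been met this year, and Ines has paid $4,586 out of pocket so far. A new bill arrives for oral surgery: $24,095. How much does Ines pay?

$7,228.50

The deductible is already satisfied, so the full bill goes to coinsurance.
30% of $24,095 = $7,228.50 falls to the patient.
Total out-of-pocket so far would be $4,586 + $7,228.50 = $11,814.50, below the $24,000 cap — no reduction.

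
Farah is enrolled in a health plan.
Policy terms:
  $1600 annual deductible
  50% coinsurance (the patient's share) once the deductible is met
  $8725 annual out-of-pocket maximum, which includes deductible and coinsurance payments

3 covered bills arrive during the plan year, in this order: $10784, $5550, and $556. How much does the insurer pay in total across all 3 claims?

Claim 1 ($10784): $1600 finishes the deductible; $9184 goes to coinsurance; 50% of $9184 = $4592. Patient pays $6192; OOP now $6192. Plan pays $10784 − $6192 = $4592.
Claim 2 ($5550): 50% coinsurance on $5550 = $2775. Adding that to $6192 gives $8967, past the $8725 cap; patient pays only $8725 − $6192 = $2533. Insurer: $5550 − $2533 = $3017.
Claim 3 ($556): 50% coinsurance on $556 = $278. Adding that to $8725 gives $9003, past the $8725 cap; patient pays only $8725 − $8725 = $0. Insurer: $556 − $0 = $556.
Insurer total: $4592 + $3017 + $556 = $8165.

$8165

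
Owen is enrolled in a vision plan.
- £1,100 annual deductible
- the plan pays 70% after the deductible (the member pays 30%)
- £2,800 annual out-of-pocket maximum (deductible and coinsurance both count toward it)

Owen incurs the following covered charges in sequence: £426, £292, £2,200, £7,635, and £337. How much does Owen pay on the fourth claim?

£1,154.60

Bill 1, £426: entire amount goes to the deductible. Cost to member: £426. OOP to date £426.
Bill 2, £292: entire amount goes to the deductible. Member pays £292; OOP now £718.
Bill 3, £2,200: £382 finishes the deductible; £1,818 goes to coinsurance; coinsurance £1,818 × 30% = £545.40. Cost to member: £927.40. OOP to date £1,645.40.
Bill 4, £7,635: deductible already satisfied, so member's share is 30% × £7,635 = £2,290.50. OOP would hit £3,935.90 > £2,800, so the cap limits the member to £2,800 − £1,645.40 = £1,154.60.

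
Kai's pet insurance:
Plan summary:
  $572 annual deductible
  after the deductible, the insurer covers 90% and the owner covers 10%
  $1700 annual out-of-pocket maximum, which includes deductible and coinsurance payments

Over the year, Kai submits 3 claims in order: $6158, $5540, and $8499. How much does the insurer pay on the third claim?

Claim 1 ($6158): $572 to deductible, leaving $5586; 10% of $5586 = $558.60. Owner owes $1130.60 (running OOP $1130.60). Insurer: $6158 − $1130.60 = $5027.40.
Claim 2 ($5540): deductible met; 10% of $5540 = $554. Owner pays $554; OOP now $1684.60. Plan pays $5540 − $554 = $4986.
Claim 3 ($8499): deductible already satisfied, so owner's share is 10% × $8499 = $849.90. Adding that to $1684.60 gives $2534.50, past the $1700 cap; owner pays only $1700 − $1684.60 = $15.40. Plan pays $8499 − $15.40 = $8483.60.

$8483.60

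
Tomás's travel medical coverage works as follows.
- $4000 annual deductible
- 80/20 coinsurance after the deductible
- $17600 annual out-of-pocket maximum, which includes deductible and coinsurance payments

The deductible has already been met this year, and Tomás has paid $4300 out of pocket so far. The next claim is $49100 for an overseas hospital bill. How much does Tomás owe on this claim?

$9820

With the deductible met, the entire $49100 is subject to coinsurance.
20% of $49100 = $9820 falls to the traveler.
Year-to-date out-of-pocket becomes $4300 + $9820 = $14120, still under the $17600 maximum, so no cap applies.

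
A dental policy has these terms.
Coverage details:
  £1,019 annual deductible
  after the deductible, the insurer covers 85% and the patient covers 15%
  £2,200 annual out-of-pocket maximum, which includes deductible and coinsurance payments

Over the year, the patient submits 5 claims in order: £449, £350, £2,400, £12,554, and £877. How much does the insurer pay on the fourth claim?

Bill 1, £449: fully absorbed by the deductible. Patient pays £449; OOP now £449. Insurer: £449 − £449 = £0.
Bill 2, £350: entire amount goes to the deductible. Patient pays £350; OOP now £799. Plan pays £350 − £350 = £0.
Bill 3, £2,400: £220 to deductible, leaving £2,180; patient's 15% is £327. Patient owes £547 (running OOP £1,346). Insurer: £2,400 − £547 = £1,853.
Bill 4, £12,554: 15% coinsurance on £12,554 = £1,883.10. That would push OOP to £3,229.10, over the £2,200 cap, so patient pays £2,200 − £1,346 = £854. Insurer: £12,554 − £854 = £11,700.

£11,700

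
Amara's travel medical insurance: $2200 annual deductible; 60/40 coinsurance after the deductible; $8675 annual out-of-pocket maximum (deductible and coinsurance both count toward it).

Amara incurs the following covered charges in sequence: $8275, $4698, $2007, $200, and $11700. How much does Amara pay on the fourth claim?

$80

#1 ($8275): $2200 to deductible, leaving $6075; traveler's 40% is $2430. Cost to traveler: $4630. OOP to date $4630.
#2 ($4698): deductible already satisfied, so traveler's share is 40% × $4698 = $1879.20. Traveler pays $1879.20; OOP now $6509.20.
#3 ($2007): 40% coinsurance on $2007 = $802.80. Traveler owes $802.80 (running OOP $7312).
#4 ($200): deductible already satisfied, so traveler's share is 40% × $200 = $80. Traveler owes $80 (running OOP $7392).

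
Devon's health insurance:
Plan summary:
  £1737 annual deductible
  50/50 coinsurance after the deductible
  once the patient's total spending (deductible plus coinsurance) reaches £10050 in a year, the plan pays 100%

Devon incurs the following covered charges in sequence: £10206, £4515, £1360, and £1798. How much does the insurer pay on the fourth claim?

#1 (£10206): £1737 to deductible, leaving £8469; coinsurance £8469 × 50% = £4234.50. Cost to patient: £5971.50. OOP to date £5971.50. Plan pays £10206 − £5971.50 = £4234.50.
#2 (£4515): deductible already satisfied, so patient's share is 50% × £4515 = £2257.50. Patient pays £2257.50; OOP now £8229. Plan pays £4515 − £2257.50 = £2257.50.
#3 (£1360): 50% coinsurance on £1360 = £680. Cost to patient: £680. OOP to date £8909. Insurer: £1360 − £680 = £680.
#4 (£1798): 50% coinsurance on £1798 = £899. Patient owes £899 (running OOP £9808). Plan pays £1798 − £899 = £899.

£899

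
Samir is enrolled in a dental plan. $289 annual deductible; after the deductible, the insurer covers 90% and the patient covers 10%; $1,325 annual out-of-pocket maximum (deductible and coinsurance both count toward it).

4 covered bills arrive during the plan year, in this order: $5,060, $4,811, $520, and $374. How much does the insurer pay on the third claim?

Claim 1 ($5,060): $289 finishes the deductible; $4,771 goes to coinsurance; patient's 10% is $477.10. Cost to patient: $766.10. OOP to date $766.10. Plan pays $5,060 − $766.10 = $4,293.90.
Claim 2 ($4,811): deductible met; 10% of $4,811 = $481.10. Cost to patient: $481.10. OOP to date $1,247.20. Plan pays $4,811 − $481.10 = $4,329.90.
Claim 3 ($520): 10% coinsurance on $520 = $52. Cost to patient: $52. OOP to date $1,299.20. Insurer: $520 − $52 = $468.

$468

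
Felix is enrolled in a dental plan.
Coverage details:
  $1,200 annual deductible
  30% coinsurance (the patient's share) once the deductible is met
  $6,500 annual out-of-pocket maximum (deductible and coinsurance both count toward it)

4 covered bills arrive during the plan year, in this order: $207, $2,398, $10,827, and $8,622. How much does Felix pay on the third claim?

Bill 1, $207: all of it applies to the deductible. Patient owes $207 (running OOP $207).
Bill 2, $2,398: $993 to deductible, leaving $1,405; 30% of $1,405 = $421.50. Patient owes $1,414.50 (running OOP $1,621.50).
Bill 3, $10,827: deductible already satisfied, so patient's share is 30% × $10,827 = $3,248.10. Patient owes $3,248.10 (running OOP $4,869.60).

$3,248.10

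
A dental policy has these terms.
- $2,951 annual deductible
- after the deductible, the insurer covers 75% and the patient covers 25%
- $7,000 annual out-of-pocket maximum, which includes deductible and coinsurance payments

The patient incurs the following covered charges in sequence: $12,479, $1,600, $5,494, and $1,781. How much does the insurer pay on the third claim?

$4,227

Claim 1 ($12,479): deductible takes $2,951, $9,528 remains; coinsurance $9,528 × 25% = $2,382. Patient pays $5,333; OOP now $5,333. Plan pays $12,479 − $5,333 = $7,146.
Claim 2 ($1,600): deductible met; 25% of $1,600 = $400. Cost to patient: $400. OOP to date $5,733. Plan pays $1,600 − $400 = $1,200.
Claim 3 ($5,494): deductible already satisfied, so patient's share is 25% × $5,494 = $1,373.50. Adding that to $5,733 gives $7,106.50, past the $7,000 cap; patient pays only $7,000 − $5,733 = $1,267. Plan pays $5,494 − $1,267 = $4,227.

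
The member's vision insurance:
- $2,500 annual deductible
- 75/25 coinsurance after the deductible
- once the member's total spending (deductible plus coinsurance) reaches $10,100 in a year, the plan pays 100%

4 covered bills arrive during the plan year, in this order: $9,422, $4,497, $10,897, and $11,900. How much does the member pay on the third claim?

Claim 1 ($9,422): $2,500 to deductible, leaving $6,922; 25% of $6,922 = $1,730.50. Cost to member: $4,230.50. OOP to date $4,230.50.
Claim 2 ($4,497): deductible already satisfied, so member's share is 25% × $4,497 = $1,124.25. Member pays $1,124.25; OOP now $5,354.75.
Claim 3 ($10,897): deductible already satisfied, so member's share is 25% × $10,897 = $2,724.25. Cost to member: $2,724.25. OOP to date $8,079.

$2,724.25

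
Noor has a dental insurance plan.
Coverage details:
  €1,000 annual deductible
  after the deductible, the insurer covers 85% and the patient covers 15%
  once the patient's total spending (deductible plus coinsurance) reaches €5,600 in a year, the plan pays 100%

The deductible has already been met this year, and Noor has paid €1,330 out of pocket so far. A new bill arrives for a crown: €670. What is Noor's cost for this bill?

With the deductible met, the entire €670 is subject to coinsurance.
Coinsurance: €670 × 15% = €100.50.
Total out-of-pocket so far would be €1,330 + €100.50 = €1,430.50, below the €5,600 cap — no reduction.

€100.50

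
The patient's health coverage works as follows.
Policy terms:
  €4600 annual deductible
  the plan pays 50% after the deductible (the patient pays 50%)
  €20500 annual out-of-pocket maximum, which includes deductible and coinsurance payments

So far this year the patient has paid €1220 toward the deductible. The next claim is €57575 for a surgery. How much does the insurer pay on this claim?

€38295

€1220 of the €4600 deductible is already met, leaving €3380.
The remaining €54195 (= €57575 − €3380) moves to coinsurance.
Patient's 50% share of €54195 is €27097.50.
So the patient owes €3380 + €27097.50 = €30477.50 before any cap.
That would bring total out-of-pocket to €31697.50, past the €20500 cap. The patient is capped at €20500 − €1220 = €19280 on this claim.
The plan picks up €57575 − €19280 = €38295.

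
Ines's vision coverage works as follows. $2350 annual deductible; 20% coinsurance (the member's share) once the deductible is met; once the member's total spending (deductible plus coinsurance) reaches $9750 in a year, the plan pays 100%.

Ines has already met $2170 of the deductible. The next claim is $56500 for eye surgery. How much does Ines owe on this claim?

Remaining deductible: $2350 − $2170 = $180.
After the $180 deductible portion, $56500 − $180 = $56320 is subject to coinsurance.
Coinsurance: $56320 × 20% = $11264.
So the member owes $180 + $11264 = $11444 before any cap.
Adding $11444 to the $2170 already spent would give $13614, which exceeds the $9750 cap; the member pays just $9750 − $2170 = $7580.

$7580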